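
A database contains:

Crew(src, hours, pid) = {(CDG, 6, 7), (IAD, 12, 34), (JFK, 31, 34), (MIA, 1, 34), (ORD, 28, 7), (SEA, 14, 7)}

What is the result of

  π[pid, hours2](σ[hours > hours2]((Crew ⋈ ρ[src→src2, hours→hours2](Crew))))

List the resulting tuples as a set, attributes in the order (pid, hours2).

{(34, 1), (34, 12), (7, 14), (7, 6)}

ρ[src→src2, hours→hours2]: schema becomes (src2, hours2, pid); tuples unchanged.
Crew ⋈ ρ[src→src2, hours→hours2](Crew) (natural join on pid): {(CDG, 6, 7, CDG, 6), (CDG, 6, 7, ORD, 28), (CDG, 6, 7, SEA, 14), (IAD, 12, 34, IAD, 12), (IAD, 12, 34, JFK, 31), (IAD, 12, 34, MIA, 1), (JFK, 31, 34, IAD, 12), (JFK, 31, 34, JFK, 31), (JFK, 31, 34, MIA, 1), (MIA, 1, 34, IAD, 12), (MIA, 1, 34, JFK, 31), (MIA, 1, 34, MIA, 1), (ORD, 28, 7, CDG, 6), (ORD, 28, 7, ORD, 28), (ORD, 28, 7, SEA, 14), (SEA, 14, 7, CDG, 6), (SEA, 14, 7, ORD, 28), (SEA, 14, 7, SEA, 14)}
Selection hours > hours2: {(IAD, 12, 34, MIA, 1), (JFK, 31, 34, IAD, 12), (JFK, 31, 34, MIA, 1), (ORD, 28, 7, CDG, 6), (ORD, 28, 7, SEA, 14), (SEA, 14, 7, CDG, 6)}
Projecting to pid, hours2 (2 duplicate(s) eliminated): {(34, 1), (34, 12), (7, 14), (7, 6)}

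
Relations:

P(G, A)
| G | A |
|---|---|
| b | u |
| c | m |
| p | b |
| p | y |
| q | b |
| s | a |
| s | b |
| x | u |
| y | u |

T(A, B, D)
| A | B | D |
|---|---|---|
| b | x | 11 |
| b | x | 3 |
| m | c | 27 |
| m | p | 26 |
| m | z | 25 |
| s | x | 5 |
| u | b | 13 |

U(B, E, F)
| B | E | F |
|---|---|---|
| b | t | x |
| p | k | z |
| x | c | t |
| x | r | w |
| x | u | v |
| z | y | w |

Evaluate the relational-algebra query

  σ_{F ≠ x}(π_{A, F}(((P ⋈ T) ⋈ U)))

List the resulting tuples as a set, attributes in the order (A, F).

P ⋈ T (natural join on A): {(b, u, b, 13), (c, m, c, 27), (c, m, p, 26), (c, m, z, 25), (p, b, x, 11), (p, b, x, 3), (q, b, x, 11), (q, b, x, 3), (s, b, x, 11), (s, b, x, 3), (x, u, b, 13), (y, u, b, 13)}
(P ⋈ T) ⋈ U (natural join on B): {(b, u, b, 13, t, x), (c, m, p, 26, k, z), (c, m, z, 25, y, w), (p, b, x, 11, c, t), (p, b, x, 11, r, w), (p, b, x, 11, u, v), (p, b, x, 3, c, t), (p, b, x, 3, r, w), (p, b, x, 3, u, v), (q, b, x, 11, c, t), (q, b, x, 11, r, w), (q, b, x, 11, u, v), (q, b, x, 3, c, t), (q, b, x, 3, r, w), (q, b, x, 3, u, v), (s, b, x, 11, c, t), (s, b, x, 11, r, w), (s, b, x, 11, u, v), (s, b, x, 3, c, t), (s, b, x, 3, r, w), (s, b, x, 3, u, v), (x, u, b, 13, t, x), (y, u, b, 13, t, x)}
Keep only column(s) A, F (17 duplicate(s) eliminated): {(b, t), (b, v), (b, w), (m, w), (m, z), (u, x)}
Selection F ≠ x: {(b, t), (b, v), (b, w), (m, w), (m, z)}

{(b, t), (b, v), (b, w), (m, w), (m, z)}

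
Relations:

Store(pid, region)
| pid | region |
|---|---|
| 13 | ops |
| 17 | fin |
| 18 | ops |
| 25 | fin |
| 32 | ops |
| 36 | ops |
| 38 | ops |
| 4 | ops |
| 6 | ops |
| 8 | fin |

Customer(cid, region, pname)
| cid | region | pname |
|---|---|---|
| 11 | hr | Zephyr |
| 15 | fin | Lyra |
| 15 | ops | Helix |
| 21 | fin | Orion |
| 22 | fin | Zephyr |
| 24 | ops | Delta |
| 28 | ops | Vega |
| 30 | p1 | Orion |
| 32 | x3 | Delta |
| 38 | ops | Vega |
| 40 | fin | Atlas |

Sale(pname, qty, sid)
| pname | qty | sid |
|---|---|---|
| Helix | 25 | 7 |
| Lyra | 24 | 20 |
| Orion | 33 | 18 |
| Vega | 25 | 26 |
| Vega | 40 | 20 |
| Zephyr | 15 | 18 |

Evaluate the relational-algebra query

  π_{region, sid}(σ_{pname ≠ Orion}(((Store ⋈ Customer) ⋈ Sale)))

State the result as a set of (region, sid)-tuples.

{(fin, 18), (fin, 20), (ops, 20), (ops, 26), (ops, 7)}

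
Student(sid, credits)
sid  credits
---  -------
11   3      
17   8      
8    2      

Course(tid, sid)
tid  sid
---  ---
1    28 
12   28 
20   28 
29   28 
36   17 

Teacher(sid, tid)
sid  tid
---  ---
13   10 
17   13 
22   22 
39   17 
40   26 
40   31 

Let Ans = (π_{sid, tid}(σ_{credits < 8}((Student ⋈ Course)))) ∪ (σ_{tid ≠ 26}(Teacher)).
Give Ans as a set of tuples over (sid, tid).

{(13, 10), (17, 13), (22, 22), (39, 17), (40, 31)}

Natural join on sid: {(17, 8, 36)}
Selection credits < 8: {}
Keep only column(s) sid, tid: {}
Selection tid ≠ 26: {(13, 10), (17, 13), (22, 22), (39, 17), (40, 31)}
Union: {} with {(13, 10), (17, 13), (22, 22), (39, 17), (40, 31)} → {(13, 10), (17, 13), (22, 22), (39, 17), (40, 31)}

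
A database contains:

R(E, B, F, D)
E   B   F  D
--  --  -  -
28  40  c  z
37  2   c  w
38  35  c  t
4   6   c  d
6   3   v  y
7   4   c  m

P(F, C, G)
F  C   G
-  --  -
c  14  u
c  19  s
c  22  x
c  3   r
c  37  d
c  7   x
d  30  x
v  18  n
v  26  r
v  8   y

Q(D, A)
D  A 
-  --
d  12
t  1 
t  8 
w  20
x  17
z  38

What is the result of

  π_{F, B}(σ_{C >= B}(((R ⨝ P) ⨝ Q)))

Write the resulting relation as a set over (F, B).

{(c, 2), (c, 35), (c, 6)}

R ⋈ P (natural join on F): {(28, 40, c, z, 14, u), (28, 40, c, z, 19, s), (28, 40, c, z, 22, x), (28, 40, c, z, 3, r), (28, 40, c, z, 37, d), (28, 40, c, z, 7, x), (37, 2, c, w, 14, u), (37, 2, c, w, 19, s), (37, 2, c, w, 22, x), (37, 2, c, w, 3, r), (37, 2, c, w, 37, d), (37, 2, c, w, 7, x), (38, 35, c, t, 14, u), (38, 35, c, t, 19, s), (38, 35, c, t, 22, x), (38, 35, c, t, 3, r), (38, 35, c, t, 37, d), (38, 35, c, t, 7, x), (4, 6, c, d, 14, u), (4, 6, c, d, 19, s), (4, 6, c, d, 22, x), (4, 6, c, d, 3, r), (4, 6, c, d, 37, d), (4, 6, c, d, 7, x), (6, 3, v, y, 18, n), (6, 3, v, y, 26, r), (6, 3, v, y, 8, y), (7, 4, c, m, 14, u), (7, 4, c, m, 19, s), (7, 4, c, m, 22, x), (7, 4, c, m, 3, r), (7, 4, c, m, 37, d), (7, 4, c, m, 7, x)}
(R ⨝ P) ⋈ Q (natural join on D): {(28, 40, c, z, 14, u, 38), (28, 40, c, z, 19, s, 38), (28, 40, c, z, 22, x, 38), (28, 40, c, z, 3, r, 38), (28, 40, c, z, 37, d, 38), (28, 40, c, z, 7, x, 38), (37, 2, c, w, 14, u, 20), (37, 2, c, w, 19, s, 20), (37, 2, c, w, 22, x, 20), (37, 2, c, w, 3, r, 20), (37, 2, c, w, 37, d, 20), (37, 2, c, w, 7, x, 20), (38, 35, c, t, 14, u, 1), (38, 35, c, t, 14, u, 8), (38, 35, c, t, 19, s, 1), (38, 35, c, t, 19, s, 8), (38, 35, c, t, 22, x, 1), (38, 35, c, t, 22, x, 8), (38, 35, c, t, 3, r, 1), (38, 35, c, t, 3, r, 8), (38, 35, c, t, 37, d, 1), (38, 35, c, t, 37, d, 8), (38, 35, c, t, 7, x, 1), (38, 35, c, t, 7, x, 8), (4, 6, c, d, 14, u, 12), (4, 6, c, d, 19, s, 12), (4, 6, c, d, 22, x, 12), (4, 6, c, d, 3, r, 12), (4, 6, c, d, 37, d, 12), (4, 6, c, d, 7, x, 12)}
σ[C >= B]: keep tuples satisfying C >= B → {(37, 2, c, w, 14, u, 20), (37, 2, c, w, 19, s, 20), (37, 2, c, w, 22, x, 20), (37, 2, c, w, 3, r, 20), (37, 2, c, w, 37, d, 20), (37, 2, c, w, 7, x, 20), (38, 35, c, t, 37, d, 1), (38, 35, c, t, 37, d, 8), (4, 6, c, d, 14, u, 12), (4, 6, c, d, 19, s, 12), (4, 6, c, d, 22, x, 12), (4, 6, c, d, 37, d, 12), (4, 6, c, d, 7, x, 12)}
π[F, B]: project onto (F, B) (10 duplicate(s) eliminated) → {(c, 2), (c, 35), (c, 6)}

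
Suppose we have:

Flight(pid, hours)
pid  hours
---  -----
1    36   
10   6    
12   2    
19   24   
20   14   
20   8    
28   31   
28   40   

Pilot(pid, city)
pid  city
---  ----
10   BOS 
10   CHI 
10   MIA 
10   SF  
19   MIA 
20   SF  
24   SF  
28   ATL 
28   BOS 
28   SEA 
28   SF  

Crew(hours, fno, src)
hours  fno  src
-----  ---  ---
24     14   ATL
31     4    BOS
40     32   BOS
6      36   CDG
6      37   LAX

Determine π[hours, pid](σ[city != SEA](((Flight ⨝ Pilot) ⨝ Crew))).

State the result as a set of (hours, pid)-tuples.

{(24, 19), (31, 28), (40, 28), (6, 10)}

Natural join on pid: {(10, 6, BOS), (10, 6, CHI), (10, 6, MIA), (10, 6, SF), (19, 24, MIA), (20, 14, SF), (20, 8, SF), (28, 31, ATL), (28, 31, BOS), (28, 31, SEA), (28, 31, SF), (28, 40, ATL), (28, 40, BOS), (28, 40, SEA), (28, 40, SF)}
Natural join on hours: {(10, 6, BOS, 36, CDG), (10, 6, BOS, 37, LAX), (10, 6, CHI, 36, CDG), (10, 6, CHI, 37, LAX), (10, 6, MIA, 36, CDG), (10, 6, MIA, 37, LAX), (10, 6, SF, 36, CDG), (10, 6, SF, 37, LAX), (19, 24, MIA, 14, ATL), (28, 31, ATL, 4, BOS), (28, 31, BOS, 4, BOS), (28, 31, SEA, 4, BOS), (28, 31, SF, 4, BOS), (28, 40, ATL, 32, BOS), (28, 40, BOS, 32, BOS), (28, 40, SEA, 32, BOS), (28, 40, SF, 32, BOS)}
Apply σ_{city != SEA}; surviving tuples: {(10, 6, BOS, 36, CDG), (10, 6, BOS, 37, LAX), (10, 6, CHI, 36, CDG), (10, 6, CHI, 37, LAX), (10, 6, MIA, 36, CDG), (10, 6, MIA, 37, LAX), (10, 6, SF, 36, CDG), (10, 6, SF, 37, LAX), (19, 24, MIA, 14, ATL), (28, 31, ATL, 4, BOS), (28, 31, BOS, 4, BOS), (28, 31, SF, 4, BOS), (28, 40, ATL, 32, BOS), (28, 40, BOS, 32, BOS), (28, 40, SF, 32, BOS)}
π_{hours, pid} gives {(24, 19), (31, 28), (40, 28), (6, 10)} (11 duplicate(s) eliminated).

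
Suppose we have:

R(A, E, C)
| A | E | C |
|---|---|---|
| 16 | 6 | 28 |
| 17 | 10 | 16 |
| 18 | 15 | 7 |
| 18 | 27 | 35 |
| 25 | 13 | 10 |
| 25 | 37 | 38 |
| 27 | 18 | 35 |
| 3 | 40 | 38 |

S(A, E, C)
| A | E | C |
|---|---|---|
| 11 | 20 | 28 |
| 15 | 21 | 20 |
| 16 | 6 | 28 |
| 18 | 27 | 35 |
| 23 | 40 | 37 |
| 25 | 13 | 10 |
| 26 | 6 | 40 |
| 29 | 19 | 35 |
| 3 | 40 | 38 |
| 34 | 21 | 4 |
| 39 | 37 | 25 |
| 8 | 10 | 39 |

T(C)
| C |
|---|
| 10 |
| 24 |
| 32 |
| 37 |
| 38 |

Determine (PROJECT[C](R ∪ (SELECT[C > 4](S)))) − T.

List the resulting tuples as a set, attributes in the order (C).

{16, 20, 25, 28, 35, 39, 40, 7}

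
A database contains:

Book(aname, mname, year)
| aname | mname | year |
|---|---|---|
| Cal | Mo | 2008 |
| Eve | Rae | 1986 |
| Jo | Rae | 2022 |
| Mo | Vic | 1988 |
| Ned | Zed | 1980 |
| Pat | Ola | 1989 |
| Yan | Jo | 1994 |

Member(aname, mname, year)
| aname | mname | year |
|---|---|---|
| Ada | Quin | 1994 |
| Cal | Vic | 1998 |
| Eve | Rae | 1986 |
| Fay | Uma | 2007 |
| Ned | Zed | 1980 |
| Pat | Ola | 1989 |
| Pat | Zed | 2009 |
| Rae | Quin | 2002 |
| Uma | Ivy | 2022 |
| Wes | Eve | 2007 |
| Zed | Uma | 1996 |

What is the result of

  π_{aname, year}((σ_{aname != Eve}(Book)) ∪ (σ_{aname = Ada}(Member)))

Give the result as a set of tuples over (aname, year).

Apply σ_{aname != Eve}; surviving tuples: {(Cal, Mo, 2008), (Jo, Rae, 2022), (Mo, Vic, 1988), (Ned, Zed, 1980), (Pat, Ola, 1989), (Yan, Jo, 1994)}
Apply σ_{aname = Ada}; surviving tuples: {(Ada, Quin, 1994)}
Taking the union: {(Ada, Quin, 1994), (Cal, Mo, 2008), (Jo, Rae, 2022), (Mo, Vic, 1988), (Ned, Zed, 1980), (Pat, Ola, 1989), (Yan, Jo, 1994)}
Projecting to aname, year: {(Ada, 1994), (Cal, 2008), (Jo, 2022), (Mo, 1988), (Ned, 1980), (Pat, 1989), (Yan, 1994)}

{(Ada, 1994), (Cal, 2008), (Jo, 2022), (Mo, 1988), (Ned, 1980), (Pat, 1989), (Yan, 1994)}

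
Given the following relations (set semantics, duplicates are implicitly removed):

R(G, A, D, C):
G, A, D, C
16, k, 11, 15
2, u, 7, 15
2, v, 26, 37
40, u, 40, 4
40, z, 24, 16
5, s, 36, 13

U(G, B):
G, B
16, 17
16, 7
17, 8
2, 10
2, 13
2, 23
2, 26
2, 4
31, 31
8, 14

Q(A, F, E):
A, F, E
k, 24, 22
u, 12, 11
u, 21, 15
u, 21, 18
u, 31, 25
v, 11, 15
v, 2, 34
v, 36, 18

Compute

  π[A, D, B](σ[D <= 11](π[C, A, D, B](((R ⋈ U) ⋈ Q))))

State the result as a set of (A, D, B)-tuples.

{(k, 11, 17), (k, 11, 7), (u, 7, 10), (u, 7, 13), (u, 7, 23), (u, 7, 26), (u, 7, 4)}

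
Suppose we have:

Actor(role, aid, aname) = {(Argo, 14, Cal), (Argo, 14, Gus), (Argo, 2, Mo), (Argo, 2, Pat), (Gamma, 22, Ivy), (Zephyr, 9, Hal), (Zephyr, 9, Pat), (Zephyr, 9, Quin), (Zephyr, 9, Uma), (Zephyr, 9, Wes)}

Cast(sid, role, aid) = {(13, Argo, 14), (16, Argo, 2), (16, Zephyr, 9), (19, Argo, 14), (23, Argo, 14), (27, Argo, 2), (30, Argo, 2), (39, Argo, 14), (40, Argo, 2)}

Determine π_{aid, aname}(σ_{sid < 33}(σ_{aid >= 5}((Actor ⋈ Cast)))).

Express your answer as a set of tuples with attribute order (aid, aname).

Joining Actor and Cast on role, aid yields {(Argo, 14, Cal, 13), (Argo, 14, Cal, 19), (Argo, 14, Cal, 23), (Argo, 14, Cal, 39), (Argo, 14, Gus, 13), (Argo, 14, Gus, 19), (Argo, 14, Gus, 23), (Argo, 14, Gus, 39), (Argo, 2, Mo, 16), (Argo, 2, Mo, 27), (Argo, 2, Mo, 30), (Argo, 2, Mo, 40), (Argo, 2, Pat, 16), (Argo, 2, Pat, 27), (Argo, 2, Pat, 30), (Argo, 2, Pat, 40), (Zephyr, 9, Hal, 16), (Zephyr, 9, Pat, 16), (Zephyr, 9, Quin, 16), (Zephyr, 9, Uma, 16), (Zephyr, 9, Wes, 16)}.
Selection aid >= 5: {(Argo, 14, Cal, 13), (Argo, 14, Cal, 19), (Argo, 14, Cal, 23), (Argo, 14, Cal, 39), (Argo, 14, Gus, 13), (Argo, 14, Gus, 19), (Argo, 14, Gus, 23), (Argo, 14, Gus, 39), (Zephyr, 9, Hal, 16), (Zephyr, 9, Pat, 16), (Zephyr, 9, Quin, 16), (Zephyr, 9, Uma, 16), (Zephyr, 9, Wes, 16)}
Selection sid < 33: {(Argo, 14, Cal, 13), (Argo, 14, Cal, 19), (Argo, 14, Cal, 23), (Argo, 14, Gus, 13), (Argo, 14, Gus, 19), (Argo, 14, Gus, 23), (Zephyr, 9, Hal, 16), (Zephyr, 9, Pat, 16), (Zephyr, 9, Quin, 16), (Zephyr, 9, Uma, 16), (Zephyr, 9, Wes, 16)}
Keep only column(s) aid, aname (4 duplicate(s) eliminated): {(14, Cal), (14, Gus), (9, Hal), (9, Pat), (9, Quin), (9, Uma), (9, Wes)}

{(14, Cal), (14, Gus), (9, Hal), (9, Pat), (9, Quin), (9, Uma), (9, Wes)}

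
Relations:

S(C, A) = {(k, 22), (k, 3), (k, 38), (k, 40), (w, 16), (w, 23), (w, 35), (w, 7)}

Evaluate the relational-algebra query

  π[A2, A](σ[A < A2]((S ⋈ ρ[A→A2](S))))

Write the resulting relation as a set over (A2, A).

{(16, 7), (22, 3), (23, 16), (23, 7), (35, 16), (35, 23), (35, 7), (38, 22), (38, 3), (40, 22), (40, 3), (40, 38)}

ρ[A→A2]: schema becomes (C, A2); tuples unchanged.
Natural join on C: {(k, 22, 22), (k, 22, 3), (k, 22, 38), (k, 22, 40), (k, 3, 22), (k, 3, 3), (k, 3, 38), (k, 3, 40), (k, 38, 22), (k, 38, 3), (k, 38, 38), (k, 38, 40), (k, 40, 22), (k, 40, 3), (k, 40, 38), (k, 40, 40), (w, 16, 16), (w, 16, 23), (w, 16, 35), (w, 16, 7), (w, 23, 16), (w, 23, 23), (w, 23, 35), (w, 23, 7), (w, 35, 16), (w, 35, 23), (w, 35, 35), (w, 35, 7), (w, 7, 16), (w, 7, 23), (w, 7, 35), (w, 7, 7)}
Filtering on A < A2 leaves {(k, 22, 38), (k, 22, 40), (k, 3, 22), (k, 3, 38), (k, 3, 40), (k, 38, 40), (w, 16, 23), (w, 16, 35), (w, 23, 35), (w, 7, 16), (w, 7, 23), (w, 7, 35)}.
π[A2, A]: project onto (A2, A) → {(16, 7), (22, 3), (23, 16), (23, 7), (35, 16), (35, 23), (35, 7), (38, 22), (38, 3), (40, 22), (40, 3), (40, 38)}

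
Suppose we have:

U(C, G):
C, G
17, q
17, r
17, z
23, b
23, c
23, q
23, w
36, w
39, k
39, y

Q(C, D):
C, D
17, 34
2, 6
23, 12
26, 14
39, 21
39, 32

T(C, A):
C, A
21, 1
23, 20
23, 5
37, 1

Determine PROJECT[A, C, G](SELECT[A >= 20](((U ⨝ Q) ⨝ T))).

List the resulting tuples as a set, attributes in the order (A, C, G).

{(20, 23, b), (20, 23, c), (20, 23, q), (20, 23, w)}

U ⋈ Q (natural join on C): {(17, q, 34), (17, r, 34), (17, z, 34), (23, b, 12), (23, c, 12), (23, q, 12), (23, w, 12), (39, k, 21), (39, k, 32), (39, y, 21), (39, y, 32)}
(U ⨝ Q) ⋈ T (natural join on C): {(23, b, 12, 20), (23, b, 12, 5), (23, c, 12, 20), (23, c, 12, 5), (23, q, 12, 20), (23, q, 12, 5), (23, w, 12, 20), (23, w, 12, 5)}
Selection A >= 20: {(23, b, 12, 20), (23, c, 12, 20), (23, q, 12, 20), (23, w, 12, 20)}
Projecting to A, C, G: {(20, 23, b), (20, 23, c), (20, 23, q), (20, 23, w)}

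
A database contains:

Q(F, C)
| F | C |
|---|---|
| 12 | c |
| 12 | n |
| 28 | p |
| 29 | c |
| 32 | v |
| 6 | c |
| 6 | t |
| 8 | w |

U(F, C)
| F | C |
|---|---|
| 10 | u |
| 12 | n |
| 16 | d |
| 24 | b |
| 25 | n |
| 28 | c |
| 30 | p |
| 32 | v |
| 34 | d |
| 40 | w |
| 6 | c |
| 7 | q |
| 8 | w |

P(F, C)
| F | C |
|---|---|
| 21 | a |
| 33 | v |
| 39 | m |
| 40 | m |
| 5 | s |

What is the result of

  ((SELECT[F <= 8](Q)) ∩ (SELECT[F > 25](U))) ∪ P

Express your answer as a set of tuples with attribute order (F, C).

{(21, a), (33, v), (39, m), (40, m), (5, s)}

Selection F <= 8: {(6, c), (6, t), (8, w)}
Selection F > 25: {(28, c), (30, p), (32, v), (34, d), (40, w)}
Taking the intersection: {}
Taking the union: {(21, a), (33, v), (39, m), (40, m), (5, s)}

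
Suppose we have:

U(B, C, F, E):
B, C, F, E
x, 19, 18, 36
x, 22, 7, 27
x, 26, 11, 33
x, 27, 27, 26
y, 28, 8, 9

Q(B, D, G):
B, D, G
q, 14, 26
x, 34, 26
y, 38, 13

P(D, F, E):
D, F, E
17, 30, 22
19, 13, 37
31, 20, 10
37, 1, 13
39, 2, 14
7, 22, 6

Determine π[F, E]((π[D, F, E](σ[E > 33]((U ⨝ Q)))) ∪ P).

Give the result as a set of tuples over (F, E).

Joining U and Q on B yields {(x, 19, 18, 36, 34, 26), (x, 22, 7, 27, 34, 26), (x, 26, 11, 33, 34, 26), (x, 27, 27, 26, 34, 26), (y, 28, 8, 9, 38, 13)}.
Apply σ_{E > 33}; surviving tuples: {(x, 19, 18, 36, 34, 26)}
Keep only column(s) D, F, E: {(34, 18, 36)}
Set union of the two operands is {(17, 30, 22), (19, 13, 37), (31, 20, 10), (34, 18, 36), (37, 1, 13), (39, 2, 14), (7, 22, 6)}.
Keep only column(s) F, E: {(1, 13), (13, 37), (18, 36), (2, 14), (20, 10), (22, 6), (30, 22)}

{(1, 13), (13, 37), (18, 36), (2, 14), (20, 10), (22, 6), (30, 22)}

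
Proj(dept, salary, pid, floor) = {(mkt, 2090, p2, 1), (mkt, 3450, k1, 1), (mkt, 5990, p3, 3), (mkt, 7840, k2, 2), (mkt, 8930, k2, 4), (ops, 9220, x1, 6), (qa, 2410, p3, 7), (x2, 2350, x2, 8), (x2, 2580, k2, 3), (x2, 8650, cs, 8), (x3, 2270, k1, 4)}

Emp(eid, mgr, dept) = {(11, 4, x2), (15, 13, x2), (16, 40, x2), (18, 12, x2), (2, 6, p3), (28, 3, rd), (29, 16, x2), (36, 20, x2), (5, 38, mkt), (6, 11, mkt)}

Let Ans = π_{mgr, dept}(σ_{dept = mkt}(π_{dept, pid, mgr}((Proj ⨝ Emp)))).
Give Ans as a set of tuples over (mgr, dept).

{(11, mkt), (38, mkt)}

Natural join on dept: {(mkt, 2090, p2, 1, 5, 38), (mkt, 2090, p2, 1, 6, 11), (mkt, 3450, k1, 1, 5, 38), (mkt, 3450, k1, 1, 6, 11), (mkt, 5990, p3, 3, 5, 38), (mkt, 5990, p3, 3, 6, 11), (mkt, 7840, k2, 2, 5, 38), (mkt, 7840, k2, 2, 6, 11), (mkt, 8930, k2, 4, 5, 38), (mkt, 8930, k2, 4, 6, 11), (x2, 2350, x2, 8, 11, 4), (x2, 2350, x2, 8, 15, 13), (x2, 2350, x2, 8, 16, 40), (x2, 2350, x2, 8, 18, 12), (x2, 2350, x2, 8, 29, 16), (x2, 2350, x2, 8, 36, 20), (x2, 2580, k2, 3, 11, 4), (x2, 2580, k2, 3, 15, 13), (x2, 2580, k2, 3, 16, 40), (x2, 2580, k2, 3, 18, 12), (x2, 2580, k2, 3, 29, 16), (x2, 2580, k2, 3, 36, 20), (x2, 8650, cs, 8, 11, 4), (x2, 8650, cs, 8, 15, 13), (x2, 8650, cs, 8, 16, 40), (x2, 8650, cs, 8, 18, 12), (x2, 8650, cs, 8, 29, 16), (x2, 8650, cs, 8, 36, 20)}
π[dept, pid, mgr]: project onto (dept, pid, mgr) (2 duplicate(s) eliminated) → {(mkt, k1, 11), (mkt, k1, 38), (mkt, k2, 11), (mkt, k2, 38), (mkt, p2, 11), (mkt, p2, 38), (mkt, p3, 11), (mkt, p3, 38), (x2, cs, 12), (x2, cs, 13), (x2, cs, 16), (x2, cs, 20), (x2, cs, 4), (x2, cs, 40), (x2, k2, 12), (x2, k2, 13), (x2, k2, 16), (x2, k2, 20), (x2, k2, 4), (x2, k2, 40), (x2, x2, 12), (x2, x2, 13), (x2, x2, 16), (x2, x2, 20), (x2, x2, 4), (x2, x2, 40)}
Selection dept = mkt: {(mkt, k1, 11), (mkt, k1, 38), (mkt, k2, 11), (mkt, k2, 38), (mkt, p2, 11), (mkt, p2, 38), (mkt, p3, 11), (mkt, p3, 38)}
π[mgr, dept]: project onto (mgr, dept) (6 duplicate(s) eliminated) → {(11, mkt), (38, mkt)}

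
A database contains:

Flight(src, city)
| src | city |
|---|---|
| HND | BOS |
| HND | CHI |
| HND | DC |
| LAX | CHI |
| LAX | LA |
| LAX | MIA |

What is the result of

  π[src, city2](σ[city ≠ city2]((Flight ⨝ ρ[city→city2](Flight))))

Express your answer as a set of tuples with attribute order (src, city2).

{(HND, BOS), (HND, CHI), (HND, DC), (LAX, CHI), (LAX, LA), (LAX, MIA)}

ρ[city→city2]: schema becomes (src, city2); tuples unchanged.
Joining Flight and ρ[city→city2](Flight) on src yields {(HND, BOS, BOS), (HND, BOS, CHI), (HND, BOS, DC), (HND, CHI, BOS), (HND, CHI, CHI), (HND, CHI, DC), (HND, DC, BOS), (HND, DC, CHI), (HND, DC, DC), (LAX, CHI, CHI), (LAX, CHI, LA), (LAX, CHI, MIA), (LAX, LA, CHI), (LAX, LA, LA), (LAX, LA, MIA), (LAX, MIA, CHI), (LAX, MIA, LA), (LAX, MIA, MIA)}.
Selection city ≠ city2: {(HND, BOS, CHI), (HND, BOS, DC), (HND, CHI, BOS), (HND, CHI, DC), (HND, DC, BOS), (HND, DC, CHI), (LAX, CHI, LA), (LAX, CHI, MIA), (LAX, LA, CHI), (LAX, LA, MIA), (LAX, MIA, CHI), (LAX, MIA, LA)}
Keep only column(s) src, city2 (6 duplicate(s) eliminated): {(HND, BOS), (HND, CHI), (HND, DC), (LAX, CHI), (LAX, LA), (LAX, MIA)}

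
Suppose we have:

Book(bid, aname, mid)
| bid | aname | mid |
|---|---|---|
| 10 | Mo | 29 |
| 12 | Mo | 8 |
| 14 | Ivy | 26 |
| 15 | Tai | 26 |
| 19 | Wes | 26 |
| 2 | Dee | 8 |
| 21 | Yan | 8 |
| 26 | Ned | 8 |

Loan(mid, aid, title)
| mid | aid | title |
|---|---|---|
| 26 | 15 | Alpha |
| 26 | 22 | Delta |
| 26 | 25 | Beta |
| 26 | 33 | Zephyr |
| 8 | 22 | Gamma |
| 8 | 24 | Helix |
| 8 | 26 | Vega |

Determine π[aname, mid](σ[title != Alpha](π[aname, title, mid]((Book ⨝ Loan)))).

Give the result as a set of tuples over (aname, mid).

{(Dee, 8), (Ivy, 26), (Mo, 8), (Ned, 8), (Tai, 26), (Wes, 26), (Yan, 8)}

Book ⋈ Loan (natural join on mid): {(12, Mo, 8, 22, Gamma), (12, Mo, 8, 24, Helix), (12, Mo, 8, 26, Vega), (14, Ivy, 26, 15, Alpha), (14, Ivy, 26, 22, Delta), (14, Ivy, 26, 25, Beta), (14, Ivy, 26, 33, Zephyr), (15, Tai, 26, 15, Alpha), (15, Tai, 26, 22, Delta), (15, Tai, 26, 25, Beta), (15, Tai, 26, 33, Zephyr), (19, Wes, 26, 15, Alpha), (19, Wes, 26, 22, Delta), (19, Wes, 26, 25, Beta), (19, Wes, 26, 33, Zephyr), (2, Dee, 8, 22, Gamma), (2, Dee, 8, 24, Helix), (2, Dee, 8, 26, Vega), (21, Yan, 8, 22, Gamma), (21, Yan, 8, 24, Helix), (21, Yan, 8, 26, Vega), (26, Ned, 8, 22, Gamma), (26, Ned, 8, 24, Helix), (26, Ned, 8, 26, Vega)}
Keep only column(s) aname, title, mid: {(Dee, Gamma, 8), (Dee, Helix, 8), (Dee, Vega, 8), (Ivy, Alpha, 26), (Ivy, Beta, 26), (Ivy, Delta, 26), (Ivy, Zephyr, 26), (Mo, Gamma, 8), (Mo, Helix, 8), (Mo, Vega, 8), (Ned, Gamma, 8), (Ned, Helix, 8), (Ned, Vega, 8), (Tai, Alpha, 26), (Tai, Beta, 26), (Tai, Delta, 26), (Tai, Zephyr, 26), (Wes, Alpha, 26), (Wes, Beta, 26), (Wes, Delta, 26), (Wes, Zephyr, 26), (Yan, Gamma, 8), (Yan, Helix, 8), (Yan, Vega, 8)}
Selection title != Alpha: {(Dee, Gamma, 8), (Dee, Helix, 8), (Dee, Vega, 8), (Ivy, Beta, 26), (Ivy, Delta, 26), (Ivy, Zephyr, 26), (Mo, Gamma, 8), (Mo, Helix, 8), (Mo, Vega, 8), (Ned, Gamma, 8), (Ned, Helix, 8), (Ned, Vega, 8), (Tai, Beta, 26), (Tai, Delta, 26), (Tai, Zephyr, 26), (Wes, Beta, 26), (Wes, Delta, 26), (Wes, Zephyr, 26), (Yan, Gamma, 8), (Yan, Helix, 8), (Yan, Vega, 8)}
Keep only column(s) aname, mid (14 duplicate(s) eliminated): {(Dee, 8), (Ivy, 26), (Mo, 8), (Ned, 8), (Tai, 26), (Wes, 26), (Yan, 8)}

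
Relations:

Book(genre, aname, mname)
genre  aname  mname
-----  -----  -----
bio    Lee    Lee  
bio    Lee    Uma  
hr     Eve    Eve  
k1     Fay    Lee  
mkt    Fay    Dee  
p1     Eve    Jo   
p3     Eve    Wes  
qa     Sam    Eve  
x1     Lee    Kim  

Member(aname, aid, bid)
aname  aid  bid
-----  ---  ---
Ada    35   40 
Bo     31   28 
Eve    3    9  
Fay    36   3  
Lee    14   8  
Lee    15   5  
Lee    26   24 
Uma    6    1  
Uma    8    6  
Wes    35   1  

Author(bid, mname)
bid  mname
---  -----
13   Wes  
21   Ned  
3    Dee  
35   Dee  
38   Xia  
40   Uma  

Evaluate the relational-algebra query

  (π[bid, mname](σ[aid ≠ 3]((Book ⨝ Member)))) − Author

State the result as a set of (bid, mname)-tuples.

{(24, Kim), (24, Lee), (24, Uma), (3, Lee), (5, Kim), (5, Lee), (5, Uma), (8, Kim), (8, Lee), (8, Uma)}

Book ⋈ Member (natural join on aname): {(bio, Lee, Lee, 14, 8), (bio, Lee, Lee, 15, 5), (bio, Lee, Lee, 26, 24), (bio, Lee, Uma, 14, 8), (bio, Lee, Uma, 15, 5), (bio, Lee, Uma, 26, 24), (hr, Eve, Eve, 3, 9), (k1, Fay, Lee, 36, 3), (mkt, Fay, Dee, 36, 3), (p1, Eve, Jo, 3, 9), (p3, Eve, Wes, 3, 9), (x1, Lee, Kim, 14, 8), (x1, Lee, Kim, 15, 5), (x1, Lee, Kim, 26, 24)}
Filtering on aid ≠ 3 leaves {(bio, Lee, Lee, 14, 8), (bio, Lee, Lee, 15, 5), (bio, Lee, Lee, 26, 24), (bio, Lee, Uma, 14, 8), (bio, Lee, Uma, 15, 5), (bio, Lee, Uma, 26, 24), (k1, Fay, Lee, 36, 3), (mkt, Fay, Dee, 36, 3), (x1, Lee, Kim, 14, 8), (x1, Lee, Kim, 15, 5), (x1, Lee, Kim, 26, 24)}.
π[bid, mname]: project onto (bid, mname) → {(24, Kim), (24, Lee), (24, Uma), (3, Dee), (3, Lee), (5, Kim), (5, Lee), (5, Uma), (8, Kim), (8, Lee), (8, Uma)}
Taking the difference: {(24, Kim), (24, Lee), (24, Uma), (3, Lee), (5, Kim), (5, Lee), (5, Uma), (8, Kim), (8, Lee), (8, Uma)}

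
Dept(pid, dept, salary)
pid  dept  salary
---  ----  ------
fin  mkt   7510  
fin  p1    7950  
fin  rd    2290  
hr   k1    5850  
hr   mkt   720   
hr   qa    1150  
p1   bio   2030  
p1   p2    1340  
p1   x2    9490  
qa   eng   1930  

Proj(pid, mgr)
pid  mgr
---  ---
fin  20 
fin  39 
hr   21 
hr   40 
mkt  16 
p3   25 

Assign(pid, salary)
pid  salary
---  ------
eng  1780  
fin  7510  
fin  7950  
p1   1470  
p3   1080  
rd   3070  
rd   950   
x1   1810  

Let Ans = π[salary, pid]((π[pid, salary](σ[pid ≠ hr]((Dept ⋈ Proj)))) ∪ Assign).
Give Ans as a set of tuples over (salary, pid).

Natural join on pid: {(fin, mkt, 7510, 20), (fin, mkt, 7510, 39), (fin, p1, 7950, 20), (fin, p1, 7950, 39), (fin, rd, 2290, 20), (fin, rd, 2290, 39), (hr, k1, 5850, 21), (hr, k1, 5850, 40), (hr, mkt, 720, 21), (hr, mkt, 720, 40), (hr, qa, 1150, 21), (hr, qa, 1150, 40)}
σ[pid ≠ hr]: keep tuples satisfying pid ≠ hr → {(fin, mkt, 7510, 20), (fin, mkt, 7510, 39), (fin, p1, 7950, 20), (fin, p1, 7950, 39), (fin, rd, 2290, 20), (fin, rd, 2290, 39)}
π_{pid, salary} gives {(fin, 2290), (fin, 7510), (fin, 7950)} (3 duplicate(s) eliminated).
Taking the union: {(eng, 1780), (fin, 2290), (fin, 7510), (fin, 7950), (p1, 1470), (p3, 1080), (rd, 3070), (rd, 950), (x1, 1810)}
π_{salary, pid} gives {(1080, p3), (1470, p1), (1780, eng), (1810, x1), (2290, fin), (3070, rd), (7510, fin), (7950, fin), (950, rd)}.

{(1080, p3), (1470, p1), (1780, eng), (1810, x1), (2290, fin), (3070, rd), (7510, fin), (7950, fin), (950, rd)}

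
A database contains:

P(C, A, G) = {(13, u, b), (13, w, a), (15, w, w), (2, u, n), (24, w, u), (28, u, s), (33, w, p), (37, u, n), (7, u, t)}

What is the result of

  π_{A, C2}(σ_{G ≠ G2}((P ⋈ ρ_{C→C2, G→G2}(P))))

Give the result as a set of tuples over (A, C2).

ρ[C→C2, G→G2]: schema becomes (C2, A, G2); tuples unchanged.
Natural join on A: {(13, u, b, 13, b), (13, u, b, 2, n), (13, u, b, 28, s), (13, u, b, 37, n), (13, u, b, 7, t), (13, w, a, 13, a), (13, w, a, 15, w), (13, w, a, 24, u), (13, w, a, 33, p), (15, w, w, 13, a), (15, w, w, 15, w), (15, w, w, 24, u), (15, w, w, 33, p), (2, u, n, 13, b), (2, u, n, 2, n), (2, u, n, 28, s), (2, u, n, 37, n), (2, u, n, 7, t), (24, w, u, 13, a), (24, w, u, 15, w), (24, w, u, 24, u), (24, w, u, 33, p), (28, u, s, 13, b), (28, u, s, 2, n), (28, u, s, 28, s), (28, u, s, 37, n), (28, u, s, 7, t), (33, w, p, 13, a), (33, w, p, 15, w), (33, w, p, 24, u), (33, w, p, 33, p), (37, u, n, 13, b), (37, u, n, 2, n), (37, u, n, 28, s), (37, u, n, 37, n), (37, u, n, 7, t), (7, u, t, 13, b), (7, u, t, 2, n), (7, u, t, 28, s), (7, u, t, 37, n), (7, u, t, 7, t)}
Selection G ≠ G2: {(13, u, b, 2, n), (13, u, b, 28, s), (13, u, b, 37, n), (13, u, b, 7, t), (13, w, a, 15, w), (13, w, a, 24, u), (13, w, a, 33, p), (15, w, w, 13, a), (15, w, w, 24, u), (15, w, w, 33, p), (2, u, n, 13, b), (2, u, n, 28, s), (2, u, n, 7, t), (24, w, u, 13, a), (24, w, u, 15, w), (24, w, u, 33, p), (28, u, s, 13, b), (28, u, s, 2, n), (28, u, s, 37, n), (28, u, s, 7, t), (33, w, p, 13, a), (33, w, p, 15, w), (33, w, p, 24, u), (37, u, n, 13, b), (37, u, n, 28, s), (37, u, n, 7, t), (7, u, t, 13, b), (7, u, t, 2, n), (7, u, t, 28, s), (7, u, t, 37, n)}
Projecting to A, C2 (21 duplicate(s) eliminated): {(u, 13), (u, 2), (u, 28), (u, 37), (u, 7), (w, 13), (w, 15), (w, 24), (w, 33)}

{(u, 13), (u, 2), (u, 28), (u, 37), (u, 7), (w, 13), (w, 15), (w, 24), (w, 33)}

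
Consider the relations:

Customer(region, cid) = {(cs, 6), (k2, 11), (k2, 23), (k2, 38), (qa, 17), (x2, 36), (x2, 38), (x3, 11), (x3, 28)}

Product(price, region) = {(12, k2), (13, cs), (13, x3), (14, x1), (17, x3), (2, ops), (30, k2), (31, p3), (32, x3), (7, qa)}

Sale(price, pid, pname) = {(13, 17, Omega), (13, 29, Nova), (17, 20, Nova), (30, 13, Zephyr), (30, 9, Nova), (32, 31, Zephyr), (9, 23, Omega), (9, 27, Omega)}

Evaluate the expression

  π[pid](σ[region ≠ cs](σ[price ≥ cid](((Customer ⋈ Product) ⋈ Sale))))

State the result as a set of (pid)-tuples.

Natural join on region: {(cs, 6, 13), (k2, 11, 12), (k2, 11, 30), (k2, 23, 12), (k2, 23, 30), (k2, 38, 12), (k2, 38, 30), (qa, 17, 7), (x3, 11, 13), (x3, 11, 17), (x3, 11, 32), (x3, 28, 13), (x3, 28, 17), (x3, 28, 32)}
Natural join on price: {(cs, 6, 13, 17, Omega), (cs, 6, 13, 29, Nova), (k2, 11, 30, 13, Zephyr), (k2, 11, 30, 9, Nova), (k2, 23, 30, 13, Zephyr), (k2, 23, 30, 9, Nova), (k2, 38, 30, 13, Zephyr), (k2, 38, 30, 9, Nova), (x3, 11, 13, 17, Omega), (x3, 11, 13, 29, Nova), (x3, 11, 17, 20, Nova), (x3, 11, 32, 31, Zephyr), (x3, 28, 13, 17, Omega), (x3, 28, 13, 29, Nova), (x3, 28, 17, 20, Nova), (x3, 28, 32, 31, Zephyr)}
Filtering on price ≥ cid leaves {(cs, 6, 13, 17, Omega), (cs, 6, 13, 29, Nova), (k2, 11, 30, 13, Zephyr), (k2, 11, 30, 9, Nova), (k2, 23, 30, 13, Zephyr), (k2, 23, 30, 9, Nova), (x3, 11, 13, 17, Omega), (x3, 11, 13, 29, Nova), (x3, 11, 17, 20, Nova), (x3, 11, 32, 31, Zephyr), (x3, 28, 32, 31, Zephyr)}.
Filtering on region ≠ cs leaves {(k2, 11, 30, 13, Zephyr), (k2, 11, 30, 9, Nova), (k2, 23, 30, 13, Zephyr), (k2, 23, 30, 9, Nova), (x3, 11, 13, 17, Omega), (x3, 11, 13, 29, Nova), (x3, 11, 17, 20, Nova), (x3, 11, 32, 31, Zephyr), (x3, 28, 32, 31, Zephyr)}.
Projecting to pid (3 duplicate(s) eliminated): {13, 17, 20, 29, 31, 9}

{13, 17, 20, 29, 31, 9}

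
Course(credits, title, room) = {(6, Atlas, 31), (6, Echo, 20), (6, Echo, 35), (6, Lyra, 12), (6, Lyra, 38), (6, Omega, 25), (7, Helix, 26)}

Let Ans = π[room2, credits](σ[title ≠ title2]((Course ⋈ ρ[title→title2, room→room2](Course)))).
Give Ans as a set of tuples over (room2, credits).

{(12, 6), (20, 6), (25, 6), (31, 6), (35, 6), (38, 6)}

ρ[title→title2, room→room2]: schema becomes (credits, title2, room2); tuples unchanged.
Joining Course and ρ[title→title2, room→room2](Course) on credits yields {(6, Atlas, 31, Atlas, 31), (6, Atlas, 31, Echo, 20), (6, Atlas, 31, Echo, 35), (6, Atlas, 31, Lyra, 12), (6, Atlas, 31, Lyra, 38), (6, Atlas, 31, Omega, 25), (6, Echo, 20, Atlas, 31), (6, Echo, 20, Echo, 20), (6, Echo, 20, Echo, 35), (6, Echo, 20, Lyra, 12), (6, Echo, 20, Lyra, 38), (6, Echo, 20, Omega, 25), (6, Echo, 35, Atlas, 31), (6, Echo, 35, Echo, 20), (6, Echo, 35, Echo, 35), (6, Echo, 35, Lyra, 12), (6, Echo, 35, Lyra, 38), (6, Echo, 35, Omega, 25), (6, Lyra, 12, Atlas, 31), (6, Lyra, 12, Echo, 20), (6, Lyra, 12, Echo, 35), (6, Lyra, 12, Lyra, 12), (6, Lyra, 12, Lyra, 38), (6, Lyra, 12, Omega, 25), (6, Lyra, 38, Atlas, 31), (6, Lyra, 38, Echo, 20), (6, Lyra, 38, Echo, 35), (6, Lyra, 38, Lyra, 12), (6, Lyra, 38, Lyra, 38), (6, Lyra, 38, Omega, 25), (6, Omega, 25, Atlas, 31), (6, Omega, 25, Echo, 20), (6, Omega, 25, Echo, 35), (6, Omega, 25, Lyra, 12), (6, Omega, 25, Lyra, 38), (6, Omega, 25, Omega, 25), (7, Helix, 26, Helix, 26)}.
Selection title ≠ title2: {(6, Atlas, 31, Echo, 20), (6, Atlas, 31, Echo, 35), (6, Atlas, 31, Lyra, 12), (6, Atlas, 31, Lyra, 38), (6, Atlas, 31, Omega, 25), (6, Echo, 20, Atlas, 31), (6, Echo, 20, Lyra, 12), (6, Echo, 20, Lyra, 38), (6, Echo, 20, Omega, 25), (6, Echo, 35, Atlas, 31), (6, Echo, 35, Lyra, 12), (6, Echo, 35, Lyra, 38), (6, Echo, 35, Omega, 25), (6, Lyra, 12, Atlas, 31), (6, Lyra, 12, Echo, 20), (6, Lyra, 12, Echo, 35), (6, Lyra, 12, Omega, 25), (6, Lyra, 38, Atlas, 31), (6, Lyra, 38, Echo, 20), (6, Lyra, 38, Echo, 35), (6, Lyra, 38, Omega, 25), (6, Omega, 25, Atlas, 31), (6, Omega, 25, Echo, 20), (6, Omega, 25, Echo, 35), (6, Omega, 25, Lyra, 12), (6, Omega, 25, Lyra, 38)}
π[room2, credits]: project onto (room2, credits) (20 duplicate(s) eliminated) → {(12, 6), (20, 6), (25, 6), (31, 6), (35, 6), (38, 6)}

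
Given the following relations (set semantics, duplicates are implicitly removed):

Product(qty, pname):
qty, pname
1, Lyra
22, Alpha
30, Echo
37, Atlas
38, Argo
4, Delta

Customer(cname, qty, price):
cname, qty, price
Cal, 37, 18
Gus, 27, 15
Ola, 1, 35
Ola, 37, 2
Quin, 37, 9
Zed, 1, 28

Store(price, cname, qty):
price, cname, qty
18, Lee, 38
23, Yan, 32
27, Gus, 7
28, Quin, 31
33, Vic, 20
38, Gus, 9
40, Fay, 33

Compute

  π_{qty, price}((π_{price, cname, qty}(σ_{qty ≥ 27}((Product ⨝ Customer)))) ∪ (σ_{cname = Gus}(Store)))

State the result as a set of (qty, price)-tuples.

{(37, 18), (37, 2), (37, 9), (7, 27), (9, 38)}

Product ⋈ Customer (natural join on qty): {(1, Lyra, Ola, 35), (1, Lyra, Zed, 28), (37, Atlas, Cal, 18), (37, Atlas, Ola, 2), (37, Atlas, Quin, 9)}
Filtering on qty ≥ 27 leaves {(37, Atlas, Cal, 18), (37, Atlas, Ola, 2), (37, Atlas, Quin, 9)}.
π_{price, cname, qty} gives {(18, Cal, 37), (2, Ola, 37), (9, Quin, 37)}.
Filtering on cname = Gus leaves {(27, Gus, 7), (38, Gus, 9)}.
Union: {(18, Cal, 37), (2, Ola, 37), (9, Quin, 37)} with {(27, Gus, 7), (38, Gus, 9)} → {(18, Cal, 37), (2, Ola, 37), (27, Gus, 7), (38, Gus, 9), (9, Quin, 37)}
π_{qty, price} gives {(37, 18), (37, 2), (37, 9), (7, 27), (9, 38)}.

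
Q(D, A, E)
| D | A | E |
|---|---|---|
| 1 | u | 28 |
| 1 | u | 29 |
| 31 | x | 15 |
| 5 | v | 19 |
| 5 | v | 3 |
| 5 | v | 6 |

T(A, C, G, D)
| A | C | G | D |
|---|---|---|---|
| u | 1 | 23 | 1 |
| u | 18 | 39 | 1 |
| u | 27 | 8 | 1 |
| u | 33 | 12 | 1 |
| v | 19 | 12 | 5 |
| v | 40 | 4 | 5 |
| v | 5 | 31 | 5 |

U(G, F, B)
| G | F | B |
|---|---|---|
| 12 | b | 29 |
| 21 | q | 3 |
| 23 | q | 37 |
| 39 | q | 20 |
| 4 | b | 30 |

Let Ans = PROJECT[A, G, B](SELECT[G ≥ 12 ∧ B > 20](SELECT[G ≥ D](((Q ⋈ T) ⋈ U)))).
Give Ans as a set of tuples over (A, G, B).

{(u, 12, 29), (u, 23, 37), (v, 12, 29)}

Natural join on D, A: {(1, u, 28, 1, 23), (1, u, 28, 18, 39), (1, u, 28, 27, 8), (1, u, 28, 33, 12), (1, u, 29, 1, 23), (1, u, 29, 18, 39), (1, u, 29, 27, 8), (1, u, 29, 33, 12), (5, v, 19, 19, 12), (5, v, 19, 40, 4), (5, v, 19, 5, 31), (5, v, 3, 19, 12), (5, v, 3, 40, 4), (5, v, 3, 5, 31), (5, v, 6, 19, 12), (5, v, 6, 40, 4), (5, v, 6, 5, 31)}
Natural join on G: {(1, u, 28, 1, 23, q, 37), (1, u, 28, 18, 39, q, 20), (1, u, 28, 33, 12, b, 29), (1, u, 29, 1, 23, q, 37), (1, u, 29, 18, 39, q, 20), (1, u, 29, 33, 12, b, 29), (5, v, 19, 19, 12, b, 29), (5, v, 19, 40, 4, b, 30), (5, v, 3, 19, 12, b, 29), (5, v, 3, 40, 4, b, 30), (5, v, 6, 19, 12, b, 29), (5, v, 6, 40, 4, b, 30)}
Filtering on G ≥ D leaves {(1, u, 28, 1, 23, q, 37), (1, u, 28, 18, 39, q, 20), (1, u, 28, 33, 12, b, 29), (1, u, 29, 1, 23, q, 37), (1, u, 29, 18, 39, q, 20), (1, u, 29, 33, 12, b, 29), (5, v, 19, 19, 12, b, 29), (5, v, 3, 19, 12, b, 29), (5, v, 6, 19, 12, b, 29)}.
Filtering on G ≥ 12 ∧ B > 20 leaves {(1, u, 28, 1, 23, q, 37), (1, u, 28, 33, 12, b, 29), (1, u, 29, 1, 23, q, 37), (1, u, 29, 33, 12, b, 29), (5, v, 19, 19, 12, b, 29), (5, v, 3, 19, 12, b, 29), (5, v, 6, 19, 12, b, 29)}.
Keep only column(s) A, G, B (4 duplicate(s) eliminated): {(u, 12, 29), (u, 23, 37), (v, 12, 29)}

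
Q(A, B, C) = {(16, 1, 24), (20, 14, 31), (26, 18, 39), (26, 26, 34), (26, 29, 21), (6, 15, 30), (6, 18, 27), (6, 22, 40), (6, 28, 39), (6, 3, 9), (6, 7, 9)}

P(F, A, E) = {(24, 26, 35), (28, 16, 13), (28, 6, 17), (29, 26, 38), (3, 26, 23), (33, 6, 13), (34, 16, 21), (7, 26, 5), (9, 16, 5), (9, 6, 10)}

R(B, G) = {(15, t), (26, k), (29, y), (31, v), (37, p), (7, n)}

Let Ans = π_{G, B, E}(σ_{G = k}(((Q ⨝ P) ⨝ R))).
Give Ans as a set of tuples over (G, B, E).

Q ⋈ P (natural join on A): {(16, 1, 24, 28, 13), (16, 1, 24, 34, 21), (16, 1, 24, 9, 5), (26, 18, 39, 24, 35), (26, 18, 39, 29, 38), (26, 18, 39, 3, 23), (26, 18, 39, 7, 5), (26, 26, 34, 24, 35), (26, 26, 34, 29, 38), (26, 26, 34, 3, 23), (26, 26, 34, 7, 5), (26, 29, 21, 24, 35), (26, 29, 21, 29, 38), (26, 29, 21, 3, 23), (26, 29, 21, 7, 5), (6, 15, 30, 28, 17), (6, 15, 30, 33, 13), (6, 15, 30, 9, 10), (6, 18, 27, 28, 17), (6, 18, 27, 33, 13), (6, 18, 27, 9, 10), (6, 22, 40, 28, 17), (6, 22, 40, 33, 13), (6, 22, 40, 9, 10), (6, 28, 39, 28, 17), (6, 28, 39, 33, 13), (6, 28, 39, 9, 10), (6, 3, 9, 28, 17), (6, 3, 9, 33, 13), (6, 3, 9, 9, 10), (6, 7, 9, 28, 17), (6, 7, 9, 33, 13), (6, 7, 9, 9, 10)}
(Q ⨝ P) ⋈ R (natural join on B): {(26, 26, 34, 24, 35, k), (26, 26, 34, 29, 38, k), (26, 26, 34, 3, 23, k), (26, 26, 34, 7, 5, k), (26, 29, 21, 24, 35, y), (26, 29, 21, 29, 38, y), (26, 29, 21, 3, 23, y), (26, 29, 21, 7, 5, y), (6, 15, 30, 28, 17, t), (6, 15, 30, 33, 13, t), (6, 15, 30, 9, 10, t), (6, 7, 9, 28, 17, n), (6, 7, 9, 33, 13, n), (6, 7, 9, 9, 10, n)}
Apply σ_{G = k}; surviving tuples: {(26, 26, 34, 24, 35, k), (26, 26, 34, 29, 38, k), (26, 26, 34, 3, 23, k), (26, 26, 34, 7, 5, k)}
π[G, B, E]: project onto (G, B, E) → {(k, 26, 23), (k, 26, 35), (k, 26, 38), (k, 26, 5)}

{(k, 26, 23), (k, 26, 35), (k, 26, 38), (k, 26, 5)}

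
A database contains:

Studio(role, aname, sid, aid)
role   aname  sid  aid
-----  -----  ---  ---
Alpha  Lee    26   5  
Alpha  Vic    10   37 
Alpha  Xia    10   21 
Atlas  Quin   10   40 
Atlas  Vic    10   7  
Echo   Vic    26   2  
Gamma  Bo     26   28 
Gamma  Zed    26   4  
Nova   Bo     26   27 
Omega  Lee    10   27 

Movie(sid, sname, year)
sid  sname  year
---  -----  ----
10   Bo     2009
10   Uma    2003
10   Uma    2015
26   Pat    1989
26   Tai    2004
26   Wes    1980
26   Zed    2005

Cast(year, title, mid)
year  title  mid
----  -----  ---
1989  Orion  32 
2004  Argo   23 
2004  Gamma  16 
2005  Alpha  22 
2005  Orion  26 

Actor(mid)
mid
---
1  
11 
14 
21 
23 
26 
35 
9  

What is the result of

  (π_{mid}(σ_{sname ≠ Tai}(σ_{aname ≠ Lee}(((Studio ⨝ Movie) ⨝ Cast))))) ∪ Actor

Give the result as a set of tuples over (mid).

Joining Studio and Movie on sid yields {(Alpha, Lee, 26, 5, Pat, 1989), (Alpha, Lee, 26, 5, Tai, 2004), (Alpha, Lee, 26, 5, Wes, 1980), (Alpha, Lee, 26, 5, Zed, 2005), (Alpha, Vic, 10, 37, Bo, 2009), (Alpha, Vic, 10, 37, Uma, 2003), (Alpha, Vic, 10, 37, Uma, 2015), (Alpha, Xia, 10, 21, Bo, 2009), (Alpha, Xia, 10, 21, Uma, 2003), (Alpha, Xia, 10, 21, Uma, 2015), (Atlas, Quin, 10, 40, Bo, 2009), (Atlas, Quin, 10, 40, Uma, 2003), (Atlas, Quin, 10, 40, Uma, 2015), (Atlas, Vic, 10, 7, Bo, 2009), (Atlas, Vic, 10, 7, Uma, 2003), (Atlas, Vic, 10, 7, Uma, 2015), (Echo, Vic, 26, 2, Pat, 1989), (Echo, Vic, 26, 2, Tai, 2004), (Echo, Vic, 26, 2, Wes, 1980), (Echo, Vic, 26, 2, Zed, 2005), (Gamma, Bo, 26, 28, Pat, 1989), (Gamma, Bo, 26, 28, Tai, 2004), (Gamma, Bo, 26, 28, Wes, 1980), (Gamma, Bo, 26, 28, Zed, 2005), (Gamma, Zed, 26, 4, Pat, 1989), (Gamma, Zed, 26, 4, Tai, 2004), (Gamma, Zed, 26, 4, Wes, 1980), (Gamma, Zed, 26, 4, Zed, 2005), (Nova, Bo, 26, 27, Pat, 1989), (Nova, Bo, 26, 27, Tai, 2004), (Nova, Bo, 26, 27, Wes, 1980), (Nova, Bo, 26, 27, Zed, 2005), (Omega, Lee, 10, 27, Bo, 2009), (Omega, Lee, 10, 27, Uma, 2003), (Omega, Lee, 10, 27, Uma, 2015)}.
Joining (Studio ⨝ Movie) and Cast on year yields {(Alpha, Lee, 26, 5, Pat, 1989, Orion, 32), (Alpha, Lee, 26, 5, Tai, 2004, Argo, 23), (Alpha, Lee, 26, 5, Tai, 2004, Gamma, 16), (Alpha, Lee, 26, 5, Zed, 2005, Alpha, 22), (Alpha, Lee, 26, 5, Zed, 2005, Orion, 26), (Echo, Vic, 26, 2, Pat, 1989, Orion, 32), (Echo, Vic, 26, 2, Tai, 2004, Argo, 23), (Echo, Vic, 26, 2, Tai, 2004, Gamma, 16), (Echo, Vic, 26, 2, Zed, 2005, Alpha, 22), (Echo, Vic, 26, 2, Zed, 2005, Orion, 26), (Gamma, Bo, 26, 28, Pat, 1989, Orion, 32), (Gamma, Bo, 26, 28, Tai, 2004, Argo, 23), (Gamma, Bo, 26, 28, Tai, 2004, Gamma, 16), (Gamma, Bo, 26, 28, Zed, 2005, Alpha, 22), (Gamma, Bo, 26, 28, Zed, 2005, Orion, 26), (Gamma, Zed, 26, 4, Pat, 1989, Orion, 32), (Gamma, Zed, 26, 4, Tai, 2004, Argo, 23), (Gamma, Zed, 26, 4, Tai, 2004, Gamma, 16), (Gamma, Zed, 26, 4, Zed, 2005, Alpha, 22), (Gamma, Zed, 26, 4, Zed, 2005, Orion, 26), (Nova, Bo, 26, 27, Pat, 1989, Orion, 32), (Nova, Bo, 26, 27, Tai, 2004, Argo, 23), (Nova, Bo, 26, 27, Tai, 2004, Gamma, 16), (Nova, Bo, 26, 27, Zed, 2005, Alpha, 22), (Nova, Bo, 26, 27, Zed, 2005, Orion, 26)}.
σ[aname ≠ Lee]: keep tuples satisfying aname ≠ Lee → {(Echo, Vic, 26, 2, Pat, 1989, Orion, 32), (Echo, Vic, 26, 2, Tai, 2004, Argo, 23), (Echo, Vic, 26, 2, Tai, 2004, Gamma, 16), (Echo, Vic, 26, 2, Zed, 2005, Alpha, 22), (Echo, Vic, 26, 2, Zed, 2005, Orion, 26), (Gamma, Bo, 26, 28, Pat, 1989, Orion, 32), (Gamma, Bo, 26, 28, Tai, 2004, Argo, 23), (Gamma, Bo, 26, 28, Tai, 2004, Gamma, 16), (Gamma, Bo, 26, 28, Zed, 2005, Alpha, 22), (Gamma, Bo, 26, 28, Zed, 2005, Orion, 26), (Gamma, Zed, 26, 4, Pat, 1989, Orion, 32), (Gamma, Zed, 26, 4, Tai, 2004, Argo, 23), (Gamma, Zed, 26, 4, Tai, 2004, Gamma, 16), (Gamma, Zed, 26, 4, Zed, 2005, Alpha, 22), (Gamma, Zed, 26, 4, Zed, 2005, Orion, 26), (Nova, Bo, 26, 27, Pat, 1989, Orion, 32), (Nova, Bo, 26, 27, Tai, 2004, Argo, 23), (Nova, Bo, 26, 27, Tai, 2004, Gamma, 16), (Nova, Bo, 26, 27, Zed, 2005, Alpha, 22), (Nova, Bo, 26, 27, Zed, 2005, Orion, 26)}
σ[sname ≠ Tai]: keep tuples satisfying sname ≠ Tai → {(Echo, Vic, 26, 2, Pat, 1989, Orion, 32), (Echo, Vic, 26, 2, Zed, 2005, Alpha, 22), (Echo, Vic, 26, 2, Zed, 2005, Orion, 26), (Gamma, Bo, 26, 28, Pat, 1989, Orion, 32), (Gamma, Bo, 26, 28, Zed, 2005, Alpha, 22), (Gamma, Bo, 26, 28, Zed, 2005, Orion, 26), (Gamma, Zed, 26, 4, Pat, 1989, Orion, 32), (Gamma, Zed, 26, 4, Zed, 2005, Alpha, 22), (Gamma, Zed, 26, 4, Zed, 2005, Orion, 26), (Nova, Bo, 26, 27, Pat, 1989, Orion, 32), (Nova, Bo, 26, 27, Zed, 2005, Alpha, 22), (Nova, Bo, 26, 27, Zed, 2005, Orion, 26)}
Projecting to mid (9 duplicate(s) eliminated): {22, 26, 32}
Taking the union: {1, 11, 14, 21, 22, 23, 26, 32, 35, 9}

{1, 11, 14, 21, 22, 23, 26, 32, 35, 9}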